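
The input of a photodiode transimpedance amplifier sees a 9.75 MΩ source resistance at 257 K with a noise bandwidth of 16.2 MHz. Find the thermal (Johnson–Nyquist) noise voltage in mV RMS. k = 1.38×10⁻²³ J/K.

1.50 mV

V_n = √(4kTRB)
4kTRB = 4 × 1.38×10⁻²³ × 257 × 9.75×10⁶ × 1.62×10⁷ = 2.24×10⁻⁶ V²
V_n = √(2.24×10⁻⁶) = 1.50×10⁻³ V = 1.50 mV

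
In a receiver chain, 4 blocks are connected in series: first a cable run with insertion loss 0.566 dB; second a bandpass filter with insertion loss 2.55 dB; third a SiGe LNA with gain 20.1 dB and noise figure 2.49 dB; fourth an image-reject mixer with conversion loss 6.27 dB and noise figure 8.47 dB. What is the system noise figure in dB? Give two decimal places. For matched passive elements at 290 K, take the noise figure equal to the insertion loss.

Convert to linear (a loss of L dB is a gain of −L dB): F_i = 10^(NF_i/10), G_i = 10^(G_i,dB/10)
  Stage 1: F_1 = 10^(0.566/10) = 1.139, G_1 = 10^(−0.566/10) = 0.8778
  Stage 2: F_2 = 10^(2.55/10) = 1.799, G_2 = 10^(−2.55/10) = 0.5559
  Stage 3: F_3 = 10^(2.49/10) = 1.774, G_3 = 10^(20.1/10) = 102.3
  Stage 4: F_4 = 10^(8.47/10) = 7.031, G_4 = 10^(−6.27/10) = 0.2360
Friis cascade:
  F = 1.139 + (1.799 − 1)/0.8778 + (1.774 − 1)/0.4880 + (7.031 − 1)/49.93 = 3.757
NF = 10 log₁₀(3.757) = 5.75 dB

5.75 dB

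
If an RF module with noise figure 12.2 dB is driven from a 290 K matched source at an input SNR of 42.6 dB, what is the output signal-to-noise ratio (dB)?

30.4 dB

By definition F = SNR_in/SNR_out, so in dB: SNR_out = SNR_in − NF
SNR_out = 42.6 − 12.2 = 30.4 dB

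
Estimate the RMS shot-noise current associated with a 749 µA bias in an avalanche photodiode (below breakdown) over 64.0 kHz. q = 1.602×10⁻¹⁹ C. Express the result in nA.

I_n = √(2qI·B)
2qI·B = 2 × 1.602×10⁻¹⁹ × 7.49×10⁻⁴ × 6.40×10⁴ = 1.54×10⁻¹⁷ A²
I_n = √(1.54×10⁻¹⁷) = 3.92×10⁻⁹ A = 3.92 nA

3.92 nA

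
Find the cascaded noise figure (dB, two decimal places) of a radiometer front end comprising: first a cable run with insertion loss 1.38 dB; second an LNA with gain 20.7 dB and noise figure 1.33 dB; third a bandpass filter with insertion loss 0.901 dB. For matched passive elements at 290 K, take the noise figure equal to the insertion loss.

2.72 dB

Convert to linear (a loss of L dB is a gain of −L dB): F_i = 10^(NF_i/10), G_i = 10^(G_i,dB/10)
  Stage 1: F_1 = 10^(1.38/10) = 1.374, G_1 = 10^(−1.38/10) = 0.7278
  Stage 2: F_2 = 10^(1.33/10) = 1.358, G_2 = 10^(20.7/10) = 117.5
  Stage 3: F_3 = 10^(0.901/10) = 1.231, G_3 = 10^(−0.901/10) = 0.8126
Friis cascade:
  F = 1.374 + (1.358 − 1)/0.7278 + (1.231 − 1)/85.51 = 1.869
NF = 10 log₁₀(1.869) = 2.72 dB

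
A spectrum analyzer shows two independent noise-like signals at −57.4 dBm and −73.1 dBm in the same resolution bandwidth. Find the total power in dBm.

−57.3 dBm

Convert to linear, add, convert back:
P₁ = 1.82×10⁻⁹ W, P₂ = 4.90×10⁻¹¹ W
P_tot = 1.87×10⁻⁹ W → 10 log₁₀(P_tot / 10⁻³) = −57.3 dBm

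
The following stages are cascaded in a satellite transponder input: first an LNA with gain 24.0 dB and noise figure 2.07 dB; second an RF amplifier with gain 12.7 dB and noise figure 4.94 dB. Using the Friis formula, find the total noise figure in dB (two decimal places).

Convert to linear (a loss of L dB is a gain of −L dB): F_i = 10^(NF_i/10), G_i = 10^(G_i,dB/10)
  Stage 1: F_1 = 10^(2.07/10) = 1.611, G_1 = 10^(24.0/10) = 251.2
  Stage 2: F_2 = 10^(4.94/10) = 3.119, G_2 = 10^(12.7/10) = 18.62
Friis cascade:
  F = 1.611 + (3.119 − 1)/251.2 = 1.619
NF = 10 log₁₀(1.619) = 2.09 dB

2.09 dB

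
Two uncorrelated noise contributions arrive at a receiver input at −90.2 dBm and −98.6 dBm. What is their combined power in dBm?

Convert to linear, add, convert back:
P₁ = 9.55×10⁻¹³ W, P₂ = 1.38×10⁻¹³ W
P_tot = 1.09×10⁻¹² W → 10 log₁₀(P_tot / 10⁻³) = −89.6 dBm

−89.6 dBm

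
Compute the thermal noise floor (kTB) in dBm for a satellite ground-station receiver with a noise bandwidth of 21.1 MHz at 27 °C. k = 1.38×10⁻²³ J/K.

T = 27 °C + 273.15 = 300.15 K
P_n = kTB = 1.38×10⁻²³ × 300.15 × 2.11×10⁷ = 8.74×10⁻¹⁴ W
In dBm: 10 log₁₀(8.74×10⁻¹⁴ / 10⁻³) = −100.6 dBm

−100.6 dBm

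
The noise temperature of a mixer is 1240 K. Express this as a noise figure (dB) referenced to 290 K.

7.22 dB

F = 1 + T_e/T₀ = 1 + 1240/290 = 5.27586
NF = 10 log₁₀(5.27586) = 7.22 dB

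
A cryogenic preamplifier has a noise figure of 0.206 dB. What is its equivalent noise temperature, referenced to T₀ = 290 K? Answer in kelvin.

14.1 K

F = 10^(0.206/10) = 1.04858
T_e = (F − 1)·T₀ = (1.04858 − 1) × 290 = 14.1 K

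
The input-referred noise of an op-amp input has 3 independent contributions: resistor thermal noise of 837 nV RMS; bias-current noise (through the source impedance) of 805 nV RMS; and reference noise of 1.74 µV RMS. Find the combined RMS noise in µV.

2.09 µV

Uncorrelated sources add in power (mean-square): V_tot = √(ΣV_i²)
V_tot = √[(8.37×10⁻⁷)² + (8.05×10⁻⁷)² + (1.74×10⁻⁶)²] = 2.09×10⁻⁶ V = 2.09 µV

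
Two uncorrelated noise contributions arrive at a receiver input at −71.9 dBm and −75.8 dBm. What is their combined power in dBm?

−70.4 dBm

Convert to linear, add, convert back:
P₁ = 6.46×10⁻¹¹ W, P₂ = 2.63×10⁻¹¹ W
P_tot = 9.09×10⁻¹¹ W → 10 log₁₀(P_tot / 10⁻³) = −70.4 dBm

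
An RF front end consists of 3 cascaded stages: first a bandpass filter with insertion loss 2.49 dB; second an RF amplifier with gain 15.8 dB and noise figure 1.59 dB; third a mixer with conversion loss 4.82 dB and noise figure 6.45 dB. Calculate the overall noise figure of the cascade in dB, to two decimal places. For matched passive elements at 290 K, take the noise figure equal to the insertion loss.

4.34 dB

Convert to linear (a loss of L dB is a gain of −L dB): F_i = 10^(NF_i/10), G_i = 10^(G_i,dB/10)
  Stage 1: F_1 = 10^(2.49/10) = 1.774, G_1 = 10^(−2.49/10) = 0.5636
  Stage 2: F_2 = 10^(1.59/10) = 1.442, G_2 = 10^(15.8/10) = 38.02
  Stage 3: F_3 = 10^(6.45/10) = 4.416, G_3 = 10^(−4.82/10) = 0.3296
Friis cascade:
  F = 1.774 + (1.442 − 1)/0.5636 + (4.416 − 1)/21.43 = 2.718
NF = 10 log₁₀(2.718) = 4.34 dB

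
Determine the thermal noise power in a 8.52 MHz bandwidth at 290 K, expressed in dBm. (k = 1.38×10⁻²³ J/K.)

P_n = kTB = 1.38×10⁻²³ × 290 × 8.52×10⁶ = 3.41×10⁻¹⁴ W
In dBm: 10 log₁₀(3.41×10⁻¹⁴ / 10⁻³) = −104.7 dBm

−104.7 dBm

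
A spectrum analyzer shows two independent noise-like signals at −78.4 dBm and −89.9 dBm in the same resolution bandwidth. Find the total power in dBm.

Convert to linear, add, convert back:
P₁ = 1.45×10⁻¹¹ W, P₂ = 1.02×10⁻¹² W
P_tot = 1.55×10⁻¹¹ W → 10 log₁₀(P_tot / 10⁻³) = −78.1 dBm

−78.1 dBm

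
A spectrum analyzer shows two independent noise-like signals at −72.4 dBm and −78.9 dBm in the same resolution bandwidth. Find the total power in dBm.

Convert to linear, add, convert back:
P₁ = 5.75×10⁻¹¹ W, P₂ = 1.29×10⁻¹¹ W
P_tot = 7.04×10⁻¹¹ W → 10 log₁₀(P_tot / 10⁻³) = −71.5 dBm

−71.5 dBm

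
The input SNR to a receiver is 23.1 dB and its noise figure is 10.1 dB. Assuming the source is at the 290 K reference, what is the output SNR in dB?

By definition F = SNR_in/SNR_out, so in dB: SNR_out = SNR_in − NF
SNR_out = 23.1 − 10.1 = 13.0 dB

13.0 dB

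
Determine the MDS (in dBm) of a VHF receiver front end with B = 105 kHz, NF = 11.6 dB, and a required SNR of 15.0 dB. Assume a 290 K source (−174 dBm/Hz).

−97.2 dBm

Sensitivity = −174 + 10 log₁₀(B) + NF + SNR_min
= −174 + 50.21 + 11.6 + 15.0
= −97.19 dBm → −97.2 dBm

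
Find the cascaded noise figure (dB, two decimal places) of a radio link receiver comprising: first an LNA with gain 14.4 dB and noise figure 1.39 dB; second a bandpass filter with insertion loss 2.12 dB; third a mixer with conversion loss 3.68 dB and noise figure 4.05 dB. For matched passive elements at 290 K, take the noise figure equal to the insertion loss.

Convert to linear (a loss of L dB is a gain of −L dB): F_i = 10^(NF_i/10), G_i = 10^(G_i,dB/10)
  Stage 1: F_1 = 10^(1.39/10) = 1.377, G_1 = 10^(14.4/10) = 27.54
  Stage 2: F_2 = 10^(2.12/10) = 1.629, G_2 = 10^(−2.12/10) = 0.6138
  Stage 3: F_3 = 10^(4.05/10) = 2.541, G_3 = 10^(−3.68/10) = 0.4285
Friis cascade:
  F = 1.377 + (1.629 − 1)/27.54 + (2.541 − 1)/16.90 = 1.491
NF = 10 log₁₀(1.491) = 1.74 dB

1.74 dB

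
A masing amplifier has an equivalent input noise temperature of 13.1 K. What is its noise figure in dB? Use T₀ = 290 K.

F = 1 + T_e/T₀ = 1 + 13.1/290 = 1.04517
NF = 10 log₁₀(1.04517) = 0.192 dB

0.192 dB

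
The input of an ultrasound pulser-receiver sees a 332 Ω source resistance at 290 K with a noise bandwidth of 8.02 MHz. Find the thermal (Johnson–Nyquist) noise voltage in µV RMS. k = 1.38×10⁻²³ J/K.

V_n = √(4kTRB)
4kTRB = 4 × 1.38×10⁻²³ × 290 × 3.32×10² × 8.02×10⁶ = 4.26×10⁻¹¹ V²
V_n = √(4.26×10⁻¹¹) = 6.53×10⁻⁶ V = 6.53 µV

6.53 µV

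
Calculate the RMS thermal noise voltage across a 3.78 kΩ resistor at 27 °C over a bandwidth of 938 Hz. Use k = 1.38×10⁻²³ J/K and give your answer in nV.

242 nV

T = 27 °C + 273.15 = 300.15 K
V_n = √(4kTRB)
4kTRB = 4 × 1.38×10⁻²³ × 300.15 × 3.78×10³ × 9.38×10² = 5.87×10⁻¹⁴ V²
V_n = √(5.87×10⁻¹⁴) = 2.42×10⁻⁷ V = 242 nV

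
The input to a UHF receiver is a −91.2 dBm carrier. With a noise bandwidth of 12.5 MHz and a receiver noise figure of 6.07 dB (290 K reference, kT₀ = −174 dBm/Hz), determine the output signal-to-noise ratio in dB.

Noise floor: N = −174 + 10 log₁₀(B) + NF
10 log₁₀(1.25×10⁷) = 70.97 dB
N = −174 + 70.97 + 6.07 = −96.96 dBm
SNR = P_sig − N = −91.2 − (−96.96) = 5.76 dB → 5.8 dB

5.8 dB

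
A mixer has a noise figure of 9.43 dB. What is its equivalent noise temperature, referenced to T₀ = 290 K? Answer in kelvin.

F = 10^(9.43/10) = 8.77001
T_e = (F − 1)·T₀ = (8.77001 − 1) × 290 = 2253 K

2253 K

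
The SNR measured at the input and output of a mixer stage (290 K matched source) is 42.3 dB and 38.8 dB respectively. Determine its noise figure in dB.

3.5 dB

NF (dB) = SNR_in(dB) − SNR_out(dB) when the source is at T₀
NF = 42.3 − 38.8 = 3.5 dB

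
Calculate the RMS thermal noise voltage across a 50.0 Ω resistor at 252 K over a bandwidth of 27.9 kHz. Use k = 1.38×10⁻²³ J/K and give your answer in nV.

V_n = √(4kTRB)
4kTRB = 4 × 1.38×10⁻²³ × 252 × 5.00×10¹ × 2.79×10⁴ = 1.94×10⁻¹⁴ V²
V_n = √(1.94×10⁻¹⁴) = 1.39×10⁻⁷ V = 139 nV

139 nV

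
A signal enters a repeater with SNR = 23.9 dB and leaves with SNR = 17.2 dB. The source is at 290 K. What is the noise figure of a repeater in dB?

NF (dB) = SNR_in(dB) − SNR_out(dB) when the source is at T₀
NF = 23.9 − 17.2 = 6.7 dB

6.7 dB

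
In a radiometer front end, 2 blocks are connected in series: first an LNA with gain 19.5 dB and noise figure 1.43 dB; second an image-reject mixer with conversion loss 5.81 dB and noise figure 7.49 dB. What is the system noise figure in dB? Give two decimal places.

1.59 dB

Convert to linear (a loss of L dB is a gain of −L dB): F_i = 10^(NF_i/10), G_i = 10^(G_i,dB/10)
  Stage 1: F_1 = 10^(1.43/10) = 1.390, G_1 = 10^(19.5/10) = 89.13
  Stage 2: F_2 = 10^(7.49/10) = 5.610, G_2 = 10^(−5.81/10) = 0.2624
Friis cascade:
  F = 1.390 + (5.610 − 1)/89.13 = 1.442
NF = 10 log₁₀(1.442) = 1.59 dB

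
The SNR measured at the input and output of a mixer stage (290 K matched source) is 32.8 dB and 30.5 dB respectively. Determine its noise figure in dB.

2.3 dB

NF (dB) = SNR_in(dB) − SNR_out(dB) when the source is at T₀
NF = 32.8 − 30.5 = 2.3 dB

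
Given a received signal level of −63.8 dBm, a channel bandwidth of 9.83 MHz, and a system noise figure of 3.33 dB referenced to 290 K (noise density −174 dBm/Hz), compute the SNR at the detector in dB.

36.9 dB

Noise floor: N = −174 + 10 log₁₀(B) + NF
10 log₁₀(9.83×10⁶) = 69.93 dB
N = −174 + 69.93 + 3.33 = −100.74 dBm
SNR = P_sig − N = −63.8 − (−100.74) = 36.94 dB → 36.9 dB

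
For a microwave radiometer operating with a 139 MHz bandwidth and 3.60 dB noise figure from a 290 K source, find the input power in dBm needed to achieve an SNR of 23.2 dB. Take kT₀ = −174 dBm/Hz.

−65.8 dBm

Sensitivity = −174 + 10 log₁₀(B) + NF + SNR_min
= −174 + 81.43 + 3.60 + 23.2
= −65.77 dBm → −65.8 dBm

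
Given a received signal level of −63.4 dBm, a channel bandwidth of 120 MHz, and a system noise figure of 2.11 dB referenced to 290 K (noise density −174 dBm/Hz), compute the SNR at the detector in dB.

Noise floor: N = −174 + 10 log₁₀(B) + NF
10 log₁₀(1.20×10⁸) = 80.79 dB
N = −174 + 80.79 + 2.11 = −91.10 dBm
SNR = P_sig − N = −63.4 − (−91.10) = 27.70 dB → 27.7 dB

27.7 dB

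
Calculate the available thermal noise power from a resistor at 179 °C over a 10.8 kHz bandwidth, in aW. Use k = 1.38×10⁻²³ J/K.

67.4 aW

T = 179 °C + 273.15 = 452.15 K
P_n = kTB = 1.38×10⁻²³ × 452.15 × 1.08×10⁴ = 6.74×10⁻¹⁷ W = 67.4 aW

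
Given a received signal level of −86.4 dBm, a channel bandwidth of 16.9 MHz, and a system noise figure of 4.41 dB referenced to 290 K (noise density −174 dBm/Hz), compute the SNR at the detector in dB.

10.9 dB

Noise floor: N = −174 + 10 log₁₀(B) + NF
10 log₁₀(1.69×10⁷) = 72.28 dB
N = −174 + 72.28 + 4.41 = −97.31 dBm
SNR = P_sig − N = −86.4 − (−97.31) = 10.91 dB → 10.9 dB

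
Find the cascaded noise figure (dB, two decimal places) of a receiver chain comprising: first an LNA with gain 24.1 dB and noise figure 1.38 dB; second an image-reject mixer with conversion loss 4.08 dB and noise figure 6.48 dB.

1.42 dB

Convert to linear (a loss of L dB is a gain of −L dB): F_i = 10^(NF_i/10), G_i = 10^(G_i,dB/10)
  Stage 1: F_1 = 10^(1.38/10) = 1.374, G_1 = 10^(24.1/10) = 257.0
  Stage 2: F_2 = 10^(6.48/10) = 4.446, G_2 = 10^(−4.08/10) = 0.3908
Friis cascade:
  F = 1.374 + (4.446 − 1)/257.0 = 1.387
NF = 10 log₁₀(1.387) = 1.42 dB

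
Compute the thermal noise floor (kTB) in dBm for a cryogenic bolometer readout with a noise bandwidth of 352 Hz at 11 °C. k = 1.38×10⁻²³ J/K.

T = 11 °C + 273.15 = 284.15 K
P_n = kTB = 1.38×10⁻²³ × 284.15 × 3.52×10² = 1.38×10⁻¹⁸ W
In dBm: 10 log₁₀(1.38×10⁻¹⁸ / 10⁻³) = −148.6 dBm

−148.6 dBm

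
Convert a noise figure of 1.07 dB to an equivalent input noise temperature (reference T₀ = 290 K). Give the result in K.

81.0 K

F = 10^(1.07/10) = 1.27938
T_e = (F − 1)·T₀ = (1.27938 − 1) × 290 = 81.0 K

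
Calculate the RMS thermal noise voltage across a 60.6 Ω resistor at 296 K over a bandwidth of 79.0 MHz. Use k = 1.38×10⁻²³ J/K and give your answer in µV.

8.84 µV

V_n = √(4kTRB)
4kTRB = 4 × 1.38×10⁻²³ × 296 × 6.06×10¹ × 7.90×10⁷ = 7.82×10⁻¹¹ V²
V_n = √(7.82×10⁻¹¹) = 8.84×10⁻⁶ V = 8.84 µV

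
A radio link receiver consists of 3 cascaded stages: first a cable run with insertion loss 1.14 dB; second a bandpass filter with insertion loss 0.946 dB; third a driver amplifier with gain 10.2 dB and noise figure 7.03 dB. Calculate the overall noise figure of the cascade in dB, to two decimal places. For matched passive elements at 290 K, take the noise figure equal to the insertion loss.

9.12 dB

Convert to linear (a loss of L dB is a gain of −L dB): F_i = 10^(NF_i/10), G_i = 10^(G_i,dB/10)
  Stage 1: F_1 = 10^(1.14/10) = 1.300, G_1 = 10^(−1.14/10) = 0.7691
  Stage 2: F_2 = 10^(0.946/10) = 1.243, G_2 = 10^(−0.946/10) = 0.8043
  Stage 3: F_3 = 10^(7.03/10) = 5.047, G_3 = 10^(10.2/10) = 10.47
Friis cascade:
  F = 1.300 + (1.243 − 1)/0.7691 + (5.047 − 1)/0.6186 = 8.158
NF = 10 log₁₀(8.158) = 9.12 dB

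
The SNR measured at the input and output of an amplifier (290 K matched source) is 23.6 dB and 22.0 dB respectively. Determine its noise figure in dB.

1.6 dB

NF (dB) = SNR_in(dB) − SNR_out(dB) when the source is at T₀
NF = 23.6 − 22.0 = 1.6 dB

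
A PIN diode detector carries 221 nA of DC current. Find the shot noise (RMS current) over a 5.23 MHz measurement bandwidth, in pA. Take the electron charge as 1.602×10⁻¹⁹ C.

I_n = √(2qI·B)
2qI·B = 2 × 1.602×10⁻¹⁹ × 2.21×10⁻⁷ × 5.23×10⁶ = 3.70×10⁻¹⁹ A²
I_n = √(3.70×10⁻¹⁹) = 6.09×10⁻¹⁰ A = 609 pA

609 pA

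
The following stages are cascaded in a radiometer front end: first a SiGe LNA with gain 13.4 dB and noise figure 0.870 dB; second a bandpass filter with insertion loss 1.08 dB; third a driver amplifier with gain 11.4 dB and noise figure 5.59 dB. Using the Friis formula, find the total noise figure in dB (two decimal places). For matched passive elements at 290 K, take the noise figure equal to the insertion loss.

Convert to linear (a loss of L dB is a gain of −L dB): F_i = 10^(NF_i/10), G_i = 10^(G_i,dB/10)
  Stage 1: F_1 = 10^(0.870/10) = 1.222, G_1 = 10^(13.4/10) = 21.88
  Stage 2: F_2 = 10^(1.08/10) = 1.282, G_2 = 10^(−1.08/10) = 0.7798
  Stage 3: F_3 = 10^(5.59/10) = 3.622, G_3 = 10^(11.4/10) = 13.80
Friis cascade:
  F = 1.222 + (1.282 − 1)/21.88 + (3.622 − 1)/17.06 = 1.388
NF = 10 log₁₀(1.388) = 1.43 dB

1.43 dB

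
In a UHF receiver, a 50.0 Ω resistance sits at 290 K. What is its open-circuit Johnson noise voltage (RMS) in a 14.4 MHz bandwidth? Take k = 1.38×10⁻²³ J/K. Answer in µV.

V_n = √(4kTRB)
4kTRB = 4 × 1.38×10⁻²³ × 290 × 5.00×10¹ × 1.44×10⁷ = 1.15×10⁻¹¹ V²
V_n = √(1.15×10⁻¹¹) = 3.39×10⁻⁶ V = 3.39 µV

3.39 µV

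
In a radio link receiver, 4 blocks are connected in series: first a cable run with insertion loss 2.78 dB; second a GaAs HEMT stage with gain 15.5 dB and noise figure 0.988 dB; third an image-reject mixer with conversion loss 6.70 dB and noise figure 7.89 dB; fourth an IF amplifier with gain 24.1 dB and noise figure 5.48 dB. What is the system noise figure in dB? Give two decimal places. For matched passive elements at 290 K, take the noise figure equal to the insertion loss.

5.17 dB

Convert to linear (a loss of L dB is a gain of −L dB): F_i = 10^(NF_i/10), G_i = 10^(G_i,dB/10)
  Stage 1: F_1 = 10^(2.78/10) = 1.897, G_1 = 10^(−2.78/10) = 0.5272
  Stage 2: F_2 = 10^(0.988/10) = 1.255, G_2 = 10^(15.5/10) = 35.48
  Stage 3: F_3 = 10^(7.89/10) = 6.152, G_3 = 10^(−6.70/10) = 0.2138
  Stage 4: F_4 = 10^(5.48/10) = 3.532, G_4 = 10^(24.1/10) = 257.0
Friis cascade:
  F = 1.897 + (1.255 − 1)/0.5272 + (6.152 − 1)/18.71 + (3.532 − 1)/3.999 = 3.290
NF = 10 log₁₀(3.290) = 5.17 dB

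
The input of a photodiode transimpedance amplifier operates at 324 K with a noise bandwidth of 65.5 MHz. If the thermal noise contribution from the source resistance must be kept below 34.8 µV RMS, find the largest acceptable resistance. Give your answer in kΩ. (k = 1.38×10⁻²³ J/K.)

Johnson–Nyquist: V_n = √(4kTRB) ⇒ R = V_n² / (4kTB)
4kTB = 4 × 1.38×10⁻²³ × 324 × 6.55×10⁷ = 1.17×10⁻¹²
R = (3.48×10⁻⁵)² / 1.17×10⁻¹² = 1.03×10³ Ω = 1.03 kΩ

1.03 kΩ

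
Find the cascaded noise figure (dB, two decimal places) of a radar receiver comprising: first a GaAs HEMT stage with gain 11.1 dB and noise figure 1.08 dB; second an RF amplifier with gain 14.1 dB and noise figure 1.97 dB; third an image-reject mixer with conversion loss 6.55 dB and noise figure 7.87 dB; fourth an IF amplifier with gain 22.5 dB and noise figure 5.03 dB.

Convert to linear (a loss of L dB is a gain of −L dB): F_i = 10^(NF_i/10), G_i = 10^(G_i,dB/10)
  Stage 1: F_1 = 10^(1.08/10) = 1.282, G_1 = 10^(11.1/10) = 12.88
  Stage 2: F_2 = 10^(1.97/10) = 1.574, G_2 = 10^(14.1/10) = 25.70
  Stage 3: F_3 = 10^(7.87/10) = 6.124, G_3 = 10^(−6.55/10) = 0.2213
  Stage 4: F_4 = 10^(5.03/10) = 3.184, G_4 = 10^(22.5/10) = 177.8
Friis cascade:
  F = 1.282 + (1.574 − 1)/12.88 + (6.124 − 1)/331.1 + (3.184 − 1)/73.28 = 1.372
NF = 10 log₁₀(1.372) = 1.37 dB

1.37 dB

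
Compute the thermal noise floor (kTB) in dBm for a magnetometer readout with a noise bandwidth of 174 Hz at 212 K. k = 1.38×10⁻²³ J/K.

−152.9 dBm

P_n = kTB = 1.38×10⁻²³ × 212 × 1.74×10² = 5.09×10⁻¹⁹ W
In dBm: 10 log₁₀(5.09×10⁻¹⁹ / 10⁻³) = −152.9 dBm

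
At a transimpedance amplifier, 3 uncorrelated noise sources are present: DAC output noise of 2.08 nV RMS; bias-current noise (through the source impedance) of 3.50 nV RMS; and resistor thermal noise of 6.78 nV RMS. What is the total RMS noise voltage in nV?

7.91 nV

Uncorrelated sources add in power (mean-square): V_tot = √(ΣV_i²)
V_tot = √[(2.08×10⁻⁹)² + (3.50×10⁻⁹)² + (6.78×10⁻⁹)²] = 7.91×10⁻⁹ V = 7.91 nV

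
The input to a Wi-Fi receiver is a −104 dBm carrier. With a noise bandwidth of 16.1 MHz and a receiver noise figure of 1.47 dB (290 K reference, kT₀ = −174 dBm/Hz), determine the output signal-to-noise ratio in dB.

−3.5 dB

Noise floor: N = −174 + 10 log₁₀(B) + NF
10 log₁₀(1.61×10⁷) = 72.07 dB
N = −174 + 72.07 + 1.47 = −100.46 dBm
SNR = P_sig − N = −104 − (−100.46) = −3.54 dB → −3.5 dB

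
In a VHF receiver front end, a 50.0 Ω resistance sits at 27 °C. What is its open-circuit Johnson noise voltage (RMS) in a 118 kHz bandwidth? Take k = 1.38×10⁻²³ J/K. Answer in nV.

313 nV

T = 27 °C + 273.15 = 300.15 K
V_n = √(4kTRB)
4kTRB = 4 × 1.38×10⁻²³ × 300.15 × 5.00×10¹ × 1.18×10⁵ = 9.78×10⁻¹⁴ V²
V_n = √(9.78×10⁻¹⁴) = 3.13×10⁻⁷ V = 313 nV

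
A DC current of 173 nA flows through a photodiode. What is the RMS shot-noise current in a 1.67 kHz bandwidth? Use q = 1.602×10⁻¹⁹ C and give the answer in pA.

I_n = √(2qI·B)
2qI·B = 2 × 1.602×10⁻¹⁹ × 1.73×10⁻⁷ × 1.67×10³ = 9.26×10⁻²³ A²
I_n = √(9.26×10⁻²³) = 9.62×10⁻¹² A = 9.62 pA

9.62 pA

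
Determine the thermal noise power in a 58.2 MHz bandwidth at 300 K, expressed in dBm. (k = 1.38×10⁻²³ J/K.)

−96.2 dBm

P_n = kTB = 1.38×10⁻²³ × 300 × 5.82×10⁷ = 2.41×10⁻¹³ W
In dBm: 10 log₁₀(2.41×10⁻¹³ / 10⁻³) = −96.2 dBm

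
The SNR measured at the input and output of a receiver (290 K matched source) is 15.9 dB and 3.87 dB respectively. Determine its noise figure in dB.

NF (dB) = SNR_in(dB) − SNR_out(dB) when the source is at T₀
NF = 15.9 − 3.87 = 12.03 dB

12.03 dB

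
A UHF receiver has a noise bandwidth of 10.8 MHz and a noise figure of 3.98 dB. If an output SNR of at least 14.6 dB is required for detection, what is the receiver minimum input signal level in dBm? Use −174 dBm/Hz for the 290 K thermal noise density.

Sensitivity = −174 + 10 log₁₀(B) + NF + SNR_min
= −174 + 70.33 + 3.98 + 14.6
= −85.09 dBm → −85.1 dBm

−85.1 dBm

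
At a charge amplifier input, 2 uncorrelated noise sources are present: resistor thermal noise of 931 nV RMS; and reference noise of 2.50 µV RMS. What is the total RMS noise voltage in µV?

Uncorrelated sources add in power (mean-square): V_tot = √(ΣV_i²)
V_tot = √[(9.31×10⁻⁷)² + (2.50×10⁻⁶)²] = 2.67×10⁻⁶ V = 2.67 µV

2.67 µV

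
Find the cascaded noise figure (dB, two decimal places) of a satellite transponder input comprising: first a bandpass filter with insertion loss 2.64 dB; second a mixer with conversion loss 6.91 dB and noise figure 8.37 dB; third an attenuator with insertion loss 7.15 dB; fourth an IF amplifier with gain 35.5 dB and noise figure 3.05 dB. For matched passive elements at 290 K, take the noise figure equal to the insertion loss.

Convert to linear (a loss of L dB is a gain of −L dB): F_i = 10^(NF_i/10), G_i = 10^(G_i,dB/10)
  Stage 1: F_1 = 10^(2.64/10) = 1.837, G_1 = 10^(−2.64/10) = 0.5445
  Stage 2: F_2 = 10^(8.37/10) = 6.871, G_2 = 10^(−6.91/10) = 0.2037
  Stage 3: F_3 = 10^(7.15/10) = 5.188, G_3 = 10^(−7.15/10) = 0.1928
  Stage 4: F_4 = 10^(3.05/10) = 2.018, G_4 = 10^(35.5/10) = 3548
Friis cascade:
  F = 1.837 + (6.871 − 1)/0.5445 + (5.188 − 1)/0.1109 + (2.018 − 1)/0.02138 = 98.01
NF = 10 log₁₀(98.01) = 19.91 dB

19.91 dB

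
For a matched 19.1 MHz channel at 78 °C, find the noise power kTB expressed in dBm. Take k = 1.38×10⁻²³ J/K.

−100.3 dBm

T = 78 °C + 273.15 = 351.15 K
P_n = kTB = 1.38×10⁻²³ × 351.15 × 1.91×10⁷ = 9.26×10⁻¹⁴ W
In dBm: 10 log₁₀(9.26×10⁻¹⁴ / 10⁻³) = −100.3 dBm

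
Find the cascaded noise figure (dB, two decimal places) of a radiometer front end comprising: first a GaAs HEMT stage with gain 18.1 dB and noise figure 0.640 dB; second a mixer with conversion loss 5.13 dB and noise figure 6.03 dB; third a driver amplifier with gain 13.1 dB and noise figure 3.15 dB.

Convert to linear (a loss of L dB is a gain of −L dB): F_i = 10^(NF_i/10), G_i = 10^(G_i,dB/10)
  Stage 1: F_1 = 10^(0.640/10) = 1.159, G_1 = 10^(18.1/10) = 64.57
  Stage 2: F_2 = 10^(6.03/10) = 4.009, G_2 = 10^(−5.13/10) = 0.3069
  Stage 3: F_3 = 10^(3.15/10) = 2.065, G_3 = 10^(13.1/10) = 20.42
Friis cascade:
  F = 1.159 + (4.009 − 1)/64.57 + (2.065 − 1)/19.82 = 1.259
NF = 10 log₁₀(1.259) = 1.00 dB

1.00 dB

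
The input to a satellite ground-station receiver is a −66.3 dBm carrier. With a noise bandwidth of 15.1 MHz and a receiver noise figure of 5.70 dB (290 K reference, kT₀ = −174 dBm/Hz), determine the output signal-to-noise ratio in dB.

30.2 dB

Noise floor: N = −174 + 10 log₁₀(B) + NF
10 log₁₀(1.51×10⁷) = 71.79 dB
N = −174 + 71.79 + 5.70 = −96.51 dBm
SNR = P_sig − N = −66.3 − (−96.51) = 30.21 dB → 30.2 dB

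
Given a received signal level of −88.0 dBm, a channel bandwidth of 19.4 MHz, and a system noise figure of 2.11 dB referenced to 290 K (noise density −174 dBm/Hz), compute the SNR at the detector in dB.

11.0 dB

Noise floor: N = −174 + 10 log₁₀(B) + NF
10 log₁₀(1.94×10⁷) = 72.88 dB
N = −174 + 72.88 + 2.11 = −99.01 dBm
SNR = P_sig − N = −88.0 − (−99.01) = 11.01 dB → 11.0 dB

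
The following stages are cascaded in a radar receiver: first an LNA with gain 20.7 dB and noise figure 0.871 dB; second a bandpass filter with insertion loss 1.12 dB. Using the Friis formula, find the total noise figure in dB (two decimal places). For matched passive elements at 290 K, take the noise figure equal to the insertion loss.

Convert to linear (a loss of L dB is a gain of −L dB): F_i = 10^(NF_i/10), G_i = 10^(G_i,dB/10)
  Stage 1: F_1 = 10^(0.871/10) = 1.222, G_1 = 10^(20.7/10) = 117.5
  Stage 2: F_2 = 10^(1.12/10) = 1.294, G_2 = 10^(−1.12/10) = 0.7727
Friis cascade:
  F = 1.222 + (1.294 − 1)/117.5 = 1.225
NF = 10 log₁₀(1.225) = 0.88 dB

0.88 dB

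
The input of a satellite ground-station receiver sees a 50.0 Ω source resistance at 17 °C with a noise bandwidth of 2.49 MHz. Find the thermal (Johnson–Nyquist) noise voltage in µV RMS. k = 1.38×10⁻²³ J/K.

1.41 µV

T = 17 °C + 273.15 = 290.15 K
V_n = √(4kTRB)
4kTRB = 4 × 1.38×10⁻²³ × 290.15 × 5.00×10¹ × 2.49×10⁶ = 1.99×10⁻¹² V²
V_n = √(1.99×10⁻¹²) = 1.41×10⁻⁶ V = 1.41 µV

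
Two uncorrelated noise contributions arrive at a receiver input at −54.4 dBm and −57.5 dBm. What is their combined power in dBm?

−52.7 dBm

Convert to linear, add, convert back:
P₁ = 3.63×10⁻⁹ W, P₂ = 1.78×10⁻⁹ W
P_tot = 5.41×10⁻⁹ W → 10 log₁₀(P_tot / 10⁻³) = −52.7 dBm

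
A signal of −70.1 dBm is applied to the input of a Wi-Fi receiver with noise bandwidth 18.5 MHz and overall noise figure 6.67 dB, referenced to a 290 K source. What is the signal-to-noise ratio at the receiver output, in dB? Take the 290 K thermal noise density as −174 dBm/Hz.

24.6 dB

Noise floor: N = −174 + 10 log₁₀(B) + NF
10 log₁₀(1.85×10⁷) = 72.67 dB
N = −174 + 72.67 + 6.67 = −94.66 dBm
SNR = P_sig − N = −70.1 − (−94.66) = 24.56 dB → 24.6 dB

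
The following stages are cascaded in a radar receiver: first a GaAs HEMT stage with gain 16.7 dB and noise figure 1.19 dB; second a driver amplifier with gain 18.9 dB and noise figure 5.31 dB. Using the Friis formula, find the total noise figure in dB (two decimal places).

1.36 dB

Convert to linear (a loss of L dB is a gain of −L dB): F_i = 10^(NF_i/10), G_i = 10^(G_i,dB/10)
  Stage 1: F_1 = 10^(1.19/10) = 1.315, G_1 = 10^(16.7/10) = 46.77
  Stage 2: F_2 = 10^(5.31/10) = 3.396, G_2 = 10^(18.9/10) = 77.62
Friis cascade:
  F = 1.315 + (3.396 − 1)/46.77 = 1.366
NF = 10 log₁₀(1.366) = 1.36 dB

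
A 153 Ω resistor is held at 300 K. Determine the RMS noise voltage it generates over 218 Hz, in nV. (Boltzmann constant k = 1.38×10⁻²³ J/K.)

V_n = √(4kTRB)
4kTRB = 4 × 1.38×10⁻²³ × 300 × 1.53×10² × 2.18×10² = 5.52×10⁻¹⁶ V²
V_n = √(5.52×10⁻¹⁶) = 2.35×10⁻⁸ V = 23.5 nV

23.5 nV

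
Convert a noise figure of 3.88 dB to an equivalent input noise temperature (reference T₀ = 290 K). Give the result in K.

F = 10^(3.88/10) = 2.44343
T_e = (F − 1)·T₀ = (2.44343 − 1) × 290 = 419 K

419 K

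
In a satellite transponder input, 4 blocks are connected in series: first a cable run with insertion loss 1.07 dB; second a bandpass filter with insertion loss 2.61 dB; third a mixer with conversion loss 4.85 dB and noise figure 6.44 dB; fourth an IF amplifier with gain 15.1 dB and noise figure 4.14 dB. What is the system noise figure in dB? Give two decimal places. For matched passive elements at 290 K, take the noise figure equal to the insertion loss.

Convert to linear (a loss of L dB is a gain of −L dB): F_i = 10^(NF_i/10), G_i = 10^(G_i,dB/10)
  Stage 1: F_1 = 10^(1.07/10) = 1.279, G_1 = 10^(−1.07/10) = 0.7816
  Stage 2: F_2 = 10^(2.61/10) = 1.824, G_2 = 10^(−2.61/10) = 0.5483
  Stage 3: F_3 = 10^(6.44/10) = 4.406, G_3 = 10^(−4.85/10) = 0.3273
  Stage 4: F_4 = 10^(4.14/10) = 2.594, G_4 = 10^(15.1/10) = 32.36
Friis cascade:
  F = 1.279 + (1.824 − 1)/0.7816 + (4.406 − 1)/0.4285 + (2.594 − 1)/0.1403 = 21.64
NF = 10 log₁₀(21.64) = 13.35 dB

13.35 dB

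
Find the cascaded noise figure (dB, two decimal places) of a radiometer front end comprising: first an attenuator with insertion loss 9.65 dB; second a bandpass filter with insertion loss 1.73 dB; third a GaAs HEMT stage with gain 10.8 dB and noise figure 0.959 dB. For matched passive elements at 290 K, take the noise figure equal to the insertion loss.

Convert to linear (a loss of L dB is a gain of −L dB): F_i = 10^(NF_i/10), G_i = 10^(G_i,dB/10)
  Stage 1: F_1 = 10^(9.65/10) = 9.226, G_1 = 10^(−9.65/10) = 0.1084
  Stage 2: F_2 = 10^(1.73/10) = 1.489, G_2 = 10^(−1.73/10) = 0.6714
  Stage 3: F_3 = 10^(0.959/10) = 1.247, G_3 = 10^(10.8/10) = 12.02
Friis cascade:
  F = 9.226 + (1.489 − 1)/0.1084 + (1.247 − 1)/0.07278 = 17.14
NF = 10 log₁₀(17.14) = 12.34 dB

12.34 dB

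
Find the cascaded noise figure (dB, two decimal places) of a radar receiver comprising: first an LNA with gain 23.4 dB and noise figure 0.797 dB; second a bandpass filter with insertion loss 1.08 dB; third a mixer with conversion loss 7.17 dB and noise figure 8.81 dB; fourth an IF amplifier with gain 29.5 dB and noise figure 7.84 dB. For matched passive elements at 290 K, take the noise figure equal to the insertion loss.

1.45 dB

Convert to linear (a loss of L dB is a gain of −L dB): F_i = 10^(NF_i/10), G_i = 10^(G_i,dB/10)
  Stage 1: F_1 = 10^(0.797/10) = 1.201, G_1 = 10^(23.4/10) = 218.8
  Stage 2: F_2 = 10^(1.08/10) = 1.282, G_2 = 10^(−1.08/10) = 0.7798
  Stage 3: F_3 = 10^(8.81/10) = 7.603, G_3 = 10^(−7.17/10) = 0.1919
  Stage 4: F_4 = 10^(7.84/10) = 6.081, G_4 = 10^(29.5/10) = 891.3
Friis cascade:
  F = 1.201 + (1.282 − 1)/218.8 + (7.603 − 1)/170.6 + (6.081 − 1)/32.73 = 1.397
NF = 10 log₁₀(1.397) = 1.45 dB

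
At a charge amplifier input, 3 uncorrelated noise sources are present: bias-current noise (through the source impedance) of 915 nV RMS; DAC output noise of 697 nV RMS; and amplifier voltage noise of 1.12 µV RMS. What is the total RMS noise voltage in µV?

1.61 µV

Uncorrelated sources add in power (mean-square): V_tot = √(ΣV_i²)
V_tot = √[(9.15×10⁻⁷)² + (6.97×10⁻⁷)² + (1.12×10⁻⁶)²] = 1.61×10⁻⁶ V = 1.61 µV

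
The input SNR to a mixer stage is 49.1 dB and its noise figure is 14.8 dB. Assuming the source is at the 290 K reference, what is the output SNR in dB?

34.3 dB

By definition F = SNR_in/SNR_out, so in dB: SNR_out = SNR_in − NF
SNR_out = 49.1 − 14.8 = 34.3 dB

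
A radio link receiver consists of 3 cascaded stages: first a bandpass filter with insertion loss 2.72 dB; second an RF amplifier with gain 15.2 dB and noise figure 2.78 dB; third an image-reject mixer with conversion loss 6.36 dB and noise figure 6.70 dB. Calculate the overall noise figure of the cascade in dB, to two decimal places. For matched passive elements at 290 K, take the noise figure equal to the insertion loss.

5.75 dB

Convert to linear (a loss of L dB is a gain of −L dB): F_i = 10^(NF_i/10), G_i = 10^(G_i,dB/10)
  Stage 1: F_1 = 10^(2.72/10) = 1.871, G_1 = 10^(−2.72/10) = 0.5346
  Stage 2: F_2 = 10^(2.78/10) = 1.897, G_2 = 10^(15.2/10) = 33.11
  Stage 3: F_3 = 10^(6.70/10) = 4.677, G_3 = 10^(−6.36/10) = 0.2312
Friis cascade:
  F = 1.871 + (1.897 − 1)/0.5346 + (4.677 − 1)/17.70 = 3.756
NF = 10 log₁₀(3.756) = 5.75 dB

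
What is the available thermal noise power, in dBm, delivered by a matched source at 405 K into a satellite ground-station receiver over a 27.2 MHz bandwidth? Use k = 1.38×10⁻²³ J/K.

P_n = kTB = 1.38×10⁻²³ × 405 × 2.72×10⁷ = 1.52×10⁻¹³ W
In dBm: 10 log₁₀(1.52×10⁻¹³ / 10⁻³) = −98.2 dBm

−98.2 dBm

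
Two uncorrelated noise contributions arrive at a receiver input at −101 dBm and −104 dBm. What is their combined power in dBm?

−99.2 dBm

Convert to linear, add, convert back:
P₁ = 7.94×10⁻¹⁴ W, P₂ = 3.98×10⁻¹⁴ W
P_tot = 1.19×10⁻¹³ W → 10 log₁₀(P_tot / 10⁻³) = −99.2 dBm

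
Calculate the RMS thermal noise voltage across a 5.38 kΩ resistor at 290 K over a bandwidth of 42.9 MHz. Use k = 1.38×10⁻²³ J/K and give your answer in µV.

60.8 µV

V_n = √(4kTRB)
4kTRB = 4 × 1.38×10⁻²³ × 290 × 5.38×10³ × 4.29×10⁷ = 3.69×10⁻⁹ V²
V_n = √(3.69×10⁻⁹) = 6.08×10⁻⁵ V = 60.8 µV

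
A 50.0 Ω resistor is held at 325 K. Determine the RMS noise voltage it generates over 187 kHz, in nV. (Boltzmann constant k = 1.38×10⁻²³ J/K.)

410 nV

V_n = √(4kTRB)
4kTRB = 4 × 1.38×10⁻²³ × 325 × 5.00×10¹ × 1.87×10⁵ = 1.68×10⁻¹³ V²
V_n = √(1.68×10⁻¹³) = 4.10×10⁻⁷ V = 410 nV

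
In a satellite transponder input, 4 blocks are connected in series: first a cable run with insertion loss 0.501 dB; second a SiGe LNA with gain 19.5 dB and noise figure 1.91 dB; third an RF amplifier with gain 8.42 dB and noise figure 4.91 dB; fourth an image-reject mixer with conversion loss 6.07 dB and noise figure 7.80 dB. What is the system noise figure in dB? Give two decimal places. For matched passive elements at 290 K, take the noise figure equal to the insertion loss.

Convert to linear (a loss of L dB is a gain of −L dB): F_i = 10^(NF_i/10), G_i = 10^(G_i,dB/10)
  Stage 1: F_1 = 10^(0.501/10) = 1.122, G_1 = 10^(−0.501/10) = 0.8910
  Stage 2: F_2 = 10^(1.91/10) = 1.552, G_2 = 10^(19.5/10) = 89.13
  Stage 3: F_3 = 10^(4.91/10) = 3.097, G_3 = 10^(8.42/10) = 6.950
  Stage 4: F_4 = 10^(7.80/10) = 6.026, G_4 = 10^(−6.07/10) = 0.2472
Friis cascade:
  F = 1.122 + (1.552 − 1)/0.8910 + (3.097 − 1)/79.41 + (6.026 − 1)/552.0 = 1.778
NF = 10 log₁₀(1.778) = 2.50 dB

2.50 dB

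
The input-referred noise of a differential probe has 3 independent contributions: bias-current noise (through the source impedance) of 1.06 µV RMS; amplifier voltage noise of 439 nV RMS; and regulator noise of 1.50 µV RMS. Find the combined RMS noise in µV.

1.89 µV

Uncorrelated sources add in power (mean-square): V_tot = √(ΣV_i²)
V_tot = √[(1.06×10⁻⁶)² + (4.39×10⁻⁷)² + (1.50×10⁻⁶)²] = 1.89×10⁻⁶ V = 1.89 µV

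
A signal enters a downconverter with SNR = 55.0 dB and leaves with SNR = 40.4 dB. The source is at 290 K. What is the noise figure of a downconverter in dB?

NF (dB) = SNR_in(dB) − SNR_out(dB) when the source is at T₀
NF = 55.0 − 40.4 = 14.6 dB

14.6 dB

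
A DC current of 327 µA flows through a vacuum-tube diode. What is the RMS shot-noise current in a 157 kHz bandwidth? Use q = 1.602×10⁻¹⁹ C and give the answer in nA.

I_n = √(2qI·B)
2qI·B = 2 × 1.602×10⁻¹⁹ × 3.27×10⁻⁴ × 1.57×10⁵ = 1.64×10⁻¹⁷ A²
I_n = √(1.64×10⁻¹⁷) = 4.06×10⁻⁹ A = 4.06 nA

4.06 nA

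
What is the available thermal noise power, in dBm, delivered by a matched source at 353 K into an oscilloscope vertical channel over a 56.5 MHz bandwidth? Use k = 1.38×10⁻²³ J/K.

−95.6 dBm

P_n = kTB = 1.38×10⁻²³ × 353 × 5.65×10⁷ = 2.75×10⁻¹³ W
In dBm: 10 log₁₀(2.75×10⁻¹³ / 10⁻³) = −95.6 dBm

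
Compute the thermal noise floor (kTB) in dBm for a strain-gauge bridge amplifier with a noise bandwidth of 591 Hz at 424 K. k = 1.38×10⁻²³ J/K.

P_n = kTB = 1.38×10⁻²³ × 424 × 5.91×10² = 3.46×10⁻¹⁸ W
In dBm: 10 log₁₀(3.46×10⁻¹⁸ / 10⁻³) = −144.6 dBm

−144.6 dBm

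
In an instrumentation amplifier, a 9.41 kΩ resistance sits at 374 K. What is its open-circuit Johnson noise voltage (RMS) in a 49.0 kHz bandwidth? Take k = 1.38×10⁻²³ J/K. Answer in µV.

V_n = √(4kTRB)
4kTRB = 4 × 1.38×10⁻²³ × 374 × 9.41×10³ × 4.90×10⁴ = 9.52×10⁻¹² V²
V_n = √(9.52×10⁻¹²) = 3.09×10⁻⁶ V = 3.09 µV

3.09 µV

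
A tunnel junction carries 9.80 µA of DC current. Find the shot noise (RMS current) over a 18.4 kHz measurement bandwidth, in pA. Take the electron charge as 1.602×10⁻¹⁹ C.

I_n = √(2qI·B)
2qI·B = 2 × 1.602×10⁻¹⁹ × 9.80×10⁻⁶ × 1.84×10⁴ = 5.78×10⁻²⁰ A²
I_n = √(5.78×10⁻²⁰) = 2.40×10⁻¹⁰ A = 240 pA

240 pA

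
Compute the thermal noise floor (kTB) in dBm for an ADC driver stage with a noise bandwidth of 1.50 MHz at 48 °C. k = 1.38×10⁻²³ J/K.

T = 48 °C + 273.15 = 321.15 K
P_n = kTB = 1.38×10⁻²³ × 321.15 × 1.50×10⁶ = 6.65×10⁻¹⁵ W
In dBm: 10 log₁₀(6.65×10⁻¹⁵ / 10⁻³) = −111.8 dBm

−111.8 dBm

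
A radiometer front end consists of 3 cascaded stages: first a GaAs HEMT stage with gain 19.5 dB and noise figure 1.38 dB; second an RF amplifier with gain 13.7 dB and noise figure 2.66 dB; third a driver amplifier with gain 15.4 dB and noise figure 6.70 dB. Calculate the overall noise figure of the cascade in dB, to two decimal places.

Convert to linear (a loss of L dB is a gain of −L dB): F_i = 10^(NF_i/10), G_i = 10^(G_i,dB/10)
  Stage 1: F_1 = 10^(1.38/10) = 1.374, G_1 = 10^(19.5/10) = 89.13
  Stage 2: F_2 = 10^(2.66/10) = 1.845, G_2 = 10^(13.7/10) = 23.44
  Stage 3: F_3 = 10^(6.70/10) = 4.677, G_3 = 10^(15.4/10) = 34.67
Friis cascade:
  F = 1.374 + (1.845 − 1)/89.13 + (4.677 − 1)/2089 = 1.385
NF = 10 log₁₀(1.385) = 1.42 dB

1.42 dB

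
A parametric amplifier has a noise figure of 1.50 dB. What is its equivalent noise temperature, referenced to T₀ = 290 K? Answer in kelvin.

F = 10^(1.50/10) = 1.41254
T_e = (F − 1)·T₀ = (1.41254 − 1) × 290 = 120 K

120 K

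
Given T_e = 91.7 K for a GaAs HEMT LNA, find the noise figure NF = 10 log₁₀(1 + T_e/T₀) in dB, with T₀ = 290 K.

F = 1 + T_e/T₀ = 1 + 91.7/290 = 1.31621
NF = 10 log₁₀(1.31621) = 1.19 dB

1.19 dB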